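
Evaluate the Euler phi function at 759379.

731400

Factor: 759379 = 47 · 107 · 151.
φ(759379) = (47−1) · (107−1) · (151−1) = 46 · 106 · 150 = 731400.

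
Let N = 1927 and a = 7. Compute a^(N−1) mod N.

7^1 ≡ 7 (mod 1927)
7^2 ≡ 7^2 = 49 ≡ 49 (mod 1927)
7^4 ≡ 49^2 = 2401 ≡ 474 (mod 1927)
7^8 ≡ 474^2 = 224676 ≡ 1144 (mod 1927)
7^16 ≡ 1144^2 = 1308736 ≡ 303 (mod 1927)
7^32 ≡ 303^2 = 91809 ≡ 1240 (mod 1927)
7^64 ≡ 1240^2 = 1537600 ≡ 1781 (mod 1927)
7^128 ≡ 1781^2 = 3171961 ≡ 119 (mod 1927)
7^256 ≡ 119^2 = 14161 ≡ 672 (mod 1927)
7^512 ≡ 672^2 = 451584 ≡ 666 (mod 1927)
7^1024 ≡ 666^2 = 443556 ≡ 346 (mod 1927)
1926 = 1024 + 512 + 256 + 128 + 4 + 2 in binary powers of 2.
So 7^1926 ≡ 346 · 666 · 672 · 119 · 474 · 49 ≡ 758 (mod 1927).
Since 758 ≠ 1, base 7 is a Fermat witness: 1927 is composite.

758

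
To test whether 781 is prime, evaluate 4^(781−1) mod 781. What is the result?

474

4^1 ≡ 4 (mod 781)
4^2 ≡ 4^2 = 16 ≡ 16 (mod 781)
4^4 ≡ 16^2 = 256 ≡ 256 (mod 781)
4^8 ≡ 256^2 = 65536 ≡ 713 (mod 781)
4^16 ≡ 713^2 = 508369 ≡ 719 (mod 781)
4^32 ≡ 719^2 = 516961 ≡ 720 (mod 781)
4^64 ≡ 720^2 = 518400 ≡ 597 (mod 781)
4^128 ≡ 597^2 = 356409 ≡ 273 (mod 781)
4^256 ≡ 273^2 = 74529 ≡ 334 (mod 781)
4^512 ≡ 334^2 = 111556 ≡ 654 (mod 781)
780 = 512 + 256 + 8 + 4 in binary powers of 2.
So 4^780 ≡ 654 · 334 · 713 · 256 ≡ 474 (mod 781).
Since 474 ≠ 1, base 4 is a Fermat witness: 781 is composite.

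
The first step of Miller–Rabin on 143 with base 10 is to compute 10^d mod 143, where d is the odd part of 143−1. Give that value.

43

143 − 1 = 142 = 2^1 · 71, so d = 71.
10^1 ≡ 10 (mod 143)
10^2 ≡ 10^2 = 100 ≡ 100 (mod 143)
10^4 ≡ 100^2 = 10000 ≡ 133 (mod 143)
10^8 ≡ 133^2 = 17689 ≡ 100 (mod 143)
10^16 ≡ 100^2 = 10000 ≡ 133 (mod 143)
10^32 ≡ 133^2 = 17689 ≡ 100 (mod 143)
10^64 ≡ 100^2 = 10000 ≡ 133 (mod 143)
71 = 64 + 4 + 2 + 1 in binary powers of 2.
So 10^71 ≡ 133 · 133 · 100 · 10 ≡ 43 (mod 143).
Squaring chain: 43; never reaches −1, so base 10 is a Miller–Rabin witness that 143 is composite.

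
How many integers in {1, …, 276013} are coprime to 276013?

256608

Factor: 276013 = 19 · 73 · 199.
φ(276013) = (19−1) · (73−1) · (199−1) = 18 · 72 · 198 = 256608.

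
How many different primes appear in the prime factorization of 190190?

6

190190 = 2 · 95095
95095 = 5 · 19019
19019 = 7 · 2717
2717 = 11 · 247
247 = 13 · 19
190190 = 2 · 5 · 7 · 11 · 13 · 19, which has 6 distinct prime factors.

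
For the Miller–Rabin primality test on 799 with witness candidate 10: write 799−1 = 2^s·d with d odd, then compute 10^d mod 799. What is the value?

114

799 − 1 = 798 = 2^1 · 399, so d = 399.
10^1 ≡ 10 (mod 799)
10^2 ≡ 10^2 = 100 ≡ 100 (mod 799)
10^4 ≡ 100^2 = 10000 ≡ 412 (mod 799)
10^8 ≡ 412^2 = 169744 ≡ 356 (mod 799)
10^16 ≡ 356^2 = 126736 ≡ 494 (mod 799)
10^32 ≡ 494^2 = 244036 ≡ 341 (mod 799)
10^64 ≡ 341^2 = 116281 ≡ 426 (mod 799)
10^128 ≡ 426^2 = 181476 ≡ 103 (mod 799)
10^256 ≡ 103^2 = 10609 ≡ 222 (mod 799)
399 = 256 + 128 + 8 + 4 + 2 + 1 in binary powers of 2.
So 10^399 ≡ 222 · 103 · 356 · 412 · 100 · 10 ≡ 114 (mod 799).
Squaring chain: 114; never reaches −1, so base 10 is a Miller–Rabin witness that 799 is composite.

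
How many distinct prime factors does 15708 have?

15708 = 2^2 · 3927
3927 = 3 · 1309
1309 = 7 · 187
187 = 11 · 17
15708 = 2^2 · 3 · 7 · 11 · 17, which has 5 distinct prime factors.

5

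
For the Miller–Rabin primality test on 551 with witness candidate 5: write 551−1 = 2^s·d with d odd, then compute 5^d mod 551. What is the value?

294

551 − 1 = 550 = 2^1 · 275, so d = 275.
5^1 ≡ 5 (mod 551)
5^2 ≡ 5^2 = 25 ≡ 25 (mod 551)
5^4 ≡ 25^2 = 625 ≡ 74 (mod 551)
5^8 ≡ 74^2 = 5476 ≡ 517 (mod 551)
5^16 ≡ 517^2 = 267289 ≡ 54 (mod 551)
5^32 ≡ 54^2 = 2916 ≡ 161 (mod 551)
5^64 ≡ 161^2 = 25921 ≡ 24 (mod 551)
5^128 ≡ 24^2 = 576 ≡ 25 (mod 551)
5^256 ≡ 25^2 = 625 ≡ 74 (mod 551)
275 = 256 + 16 + 2 + 1 in binary powers of 2.
So 5^275 ≡ 74 · 54 · 25 · 5 ≡ 294 (mod 551).
Squaring chain: 294; never reaches −1, so base 5 is a Miller–Rabin witness that 551 is composite.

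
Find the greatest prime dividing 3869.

3869 = 53 · 73
73 is prime.
So 3869 = 53 · 73; the largest prime factor is 73.

73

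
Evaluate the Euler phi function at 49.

Factor: 49 = 7^2.
φ(49) = 7^1·(7−1) = 42.

42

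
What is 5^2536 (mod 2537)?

5^1 ≡ 5 (mod 2537)
5^2 ≡ 5^2 = 25 ≡ 25 (mod 2537)
5^4 ≡ 25^2 = 625 ≡ 625 (mod 2537)
5^8 ≡ 625^2 = 390625 ≡ 2464 (mod 2537)
5^16 ≡ 2464^2 = 6071296 ≡ 255 (mod 2537)
5^32 ≡ 255^2 = 65025 ≡ 1600 (mod 2537)
5^64 ≡ 1600^2 = 2560000 ≡ 167 (mod 2537)
5^128 ≡ 167^2 = 27889 ≡ 2519 (mod 2537)
5^256 ≡ 2519^2 = 6345361 ≡ 324 (mod 2537)
5^512 ≡ 324^2 = 104976 ≡ 959 (mod 2537)
5^1024 ≡ 959^2 = 919681 ≡ 1287 (mod 2537)
5^2048 ≡ 1287^2 = 1656369 ≡ 2245 (mod 2537)
2536 = 2048 + 256 + 128 + 64 + 32 + 8 in binary powers of 2.
So 5^2536 ≡ 2245 · 324 · 2519 · 167 · 1600 · 2464 ≡ 1975 (mod 2537).
Since 1975 ≠ 1, base 5 is a Fermat witness: 2537 is composite.

1975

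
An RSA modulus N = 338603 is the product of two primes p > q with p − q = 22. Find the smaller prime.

571

Since p = q + 22, we have 338603 = q(q + 22), so q² + 22q − 338603 = 0.
Discriminant: 22² + 4·338603 = 484 + 1354412 = 1354896; √1354896 = 1164.
q = (−22 + 1164)/2 = 571, and p = q + 22 = 593.
Check: 571 · 593 = 338603.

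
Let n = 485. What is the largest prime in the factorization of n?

97

485 = 5 · 97
97 is prime.
So 485 = 5 · 97; the largest prime factor is 97.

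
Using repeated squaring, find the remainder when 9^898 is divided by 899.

9^1 ≡ 9 (mod 899)
9^2 ≡ 9^2 = 81 ≡ 81 (mod 899)
9^4 ≡ 81^2 = 6561 ≡ 268 (mod 899)
9^8 ≡ 268^2 = 71824 ≡ 803 (mod 899)
9^16 ≡ 803^2 = 644809 ≡ 226 (mod 899)
9^32 ≡ 226^2 = 51076 ≡ 732 (mod 899)
9^64 ≡ 732^2 = 535824 ≡ 20 (mod 899)
9^128 ≡ 20^2 = 400 ≡ 400 (mod 899)
9^256 ≡ 400^2 = 160000 ≡ 877 (mod 899)
9^512 ≡ 877^2 = 769129 ≡ 484 (mod 899)
898 = 512 + 256 + 128 + 2 in binary powers of 2.
So 9^898 ≡ 484 · 877 · 400 · 81 ≡ 545 (mod 899).
Since 545 ≠ 1, base 9 is a Fermat witness: 899 is composite.

545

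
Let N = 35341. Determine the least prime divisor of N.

35341 is odd.
Digit sum 16, not divisible by 3.
Ends in 1: not divisible by 5.
7: 35341 = 7·5048 + 5
11: 35341 = 11·3212 + 9
13: 35341 = 13·2718 + 7
17: 35341 = 17·2078 + 15
19: 35341 = 19·1860 + 1
23: 35341 = 23·1536 + 13
29: 35341 = 29·1218 + 19
31: 35341 = 31·1140 + 1
37: 35341 = 37·955 + 6
41: 35341 = 41·861 + 40
43: 35341 = 43·821 + 38
47: 35341 = 47·751 + 44
53: 35341 = 53·666 + 43
59: 35341 = 59·599

59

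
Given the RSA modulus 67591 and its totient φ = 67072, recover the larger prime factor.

263

φ(n) = (p−1)(q−1) = n − (p+q) + 1, so p + q = 67591 − 67072 + 1 = 520.
p and q are the roots of t² − 520t + 67591 = 0.
Discriminant: 520² − 4·67591 = 270400 − 270364 = 36; √36 = 6.
q = (520 − 6)/2 = 257, p = (520 + 6)/2 = 263.
Check: 257 · 263 = 67591.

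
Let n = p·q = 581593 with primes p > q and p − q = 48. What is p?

787

Since p = q + 48, we have 581593 = q(q + 48), so q² + 48q − 581593 = 0.
Discriminant: 48² + 4·581593 = 2304 + 2326372 = 2328676; √2328676 = 1526.
q = (−48 + 1526)/2 = 739, and p = q + 48 = 787.
Check: 739 · 787 = 581593.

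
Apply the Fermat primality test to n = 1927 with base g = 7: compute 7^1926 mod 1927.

758

7^1 ≡ 7 (mod 1927)
7^2 ≡ 7^2 = 49 ≡ 49 (mod 1927)
7^4 ≡ 49^2 = 2401 ≡ 474 (mod 1927)
7^8 ≡ 474^2 = 224676 ≡ 1144 (mod 1927)
7^16 ≡ 1144^2 = 1308736 ≡ 303 (mod 1927)
7^32 ≡ 303^2 = 91809 ≡ 1240 (mod 1927)
7^64 ≡ 1240^2 = 1537600 ≡ 1781 (mod 1927)
7^128 ≡ 1781^2 = 3171961 ≡ 119 (mod 1927)
7^256 ≡ 119^2 = 14161 ≡ 672 (mod 1927)
7^512 ≡ 672^2 = 451584 ≡ 666 (mod 1927)
7^1024 ≡ 666^2 = 443556 ≡ 346 (mod 1927)
1926 = 1024 + 512 + 256 + 128 + 4 + 2 in binary powers of 2.
So 7^1926 ≡ 346 · 666 · 672 · 119 · 474 · 49 ≡ 758 (mod 1927).
Since 758 ≠ 1, base 7 is a Fermat witness: 1927 is composite.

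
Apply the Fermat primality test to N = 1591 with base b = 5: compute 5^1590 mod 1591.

1454

5^1 ≡ 5 (mod 1591)
5^2 ≡ 5^2 = 25 ≡ 25 (mod 1591)
5^4 ≡ 25^2 = 625 ≡ 625 (mod 1591)
5^8 ≡ 625^2 = 390625 ≡ 830 (mod 1591)
5^16 ≡ 830^2 = 688900 ≡ 1588 (mod 1591)
5^32 ≡ 1588^2 = 2521744 ≡ 9 (mod 1591)
5^64 ≡ 9^2 = 81 ≡ 81 (mod 1591)
5^128 ≡ 81^2 = 6561 ≡ 197 (mod 1591)
5^256 ≡ 197^2 = 38809 ≡ 625 (mod 1591)
5^512 ≡ 625^2 = 390625 ≡ 830 (mod 1591)
5^1024 ≡ 830^2 = 688900 ≡ 1588 (mod 1591)
1590 = 1024 + 512 + 32 + 16 + 4 + 2 in binary powers of 2.
So 5^1590 ≡ 1588 · 830 · 9 · 1588 · 625 · 25 ≡ 1454 (mod 1591).
Since 1454 ≠ 1, base 5 is a Fermat witness: 1591 is composite.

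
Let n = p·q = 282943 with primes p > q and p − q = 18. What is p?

541

Since p = q + 18, we have 282943 = q(q + 18), so q² + 18q − 282943 = 0.
Discriminant: 18² + 4·282943 = 324 + 1131772 = 1132096; √1132096 = 1064.
q = (−18 + 1064)/2 = 523, and p = q + 18 = 541.
Check: 523 · 541 = 282943.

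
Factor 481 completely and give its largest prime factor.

37

481 = 13 · 37
37 is prime.
So 481 = 13 · 37; the largest prime factor is 37.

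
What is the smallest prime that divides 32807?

32807 is odd.
Digit sum 20, not divisible by 3.
Ends in 7: not divisible by 5.
7: 32807 = 7·4686 + 5
11: 32807 = 11·2982 + 5
13: 32807 = 13·2523 + 8
17: 32807 = 17·1929 + 14
19: 32807 = 19·1726 + 13
23: 32807 = 23·1426 + 9
29: 32807 = 29·1131 + 8
31: 32807 = 31·1058 + 9
37: 32807 = 37·886 + 25
41: 32807 = 41·800 + 7
43: 32807 = 43·762 + 41
47: 32807 = 47·698 + 1
53: 32807 = 53·619

53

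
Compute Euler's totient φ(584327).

560952

Factor: 584327 = 43 · 107 · 127.
φ(584327) = (43−1) · (107−1) · (127−1) = 42 · 106 · 126 = 560952.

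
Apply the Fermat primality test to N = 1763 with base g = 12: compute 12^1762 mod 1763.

1743

12^1 ≡ 12 (mod 1763)
12^2 ≡ 12^2 = 144 ≡ 144 (mod 1763)
12^4 ≡ 144^2 = 20736 ≡ 1343 (mod 1763)
12^8 ≡ 1343^2 = 1803649 ≡ 100 (mod 1763)
12^16 ≡ 100^2 = 10000 ≡ 1185 (mod 1763)
12^32 ≡ 1185^2 = 1404225 ≡ 877 (mod 1763)
12^64 ≡ 877^2 = 769129 ≡ 461 (mod 1763)
12^128 ≡ 461^2 = 212521 ≡ 961 (mod 1763)
12^256 ≡ 961^2 = 923521 ≡ 1472 (mod 1763)
12^512 ≡ 1472^2 = 2166784 ≡ 57 (mod 1763)
12^1024 ≡ 57^2 = 3249 ≡ 1486 (mod 1763)
1762 = 1024 + 512 + 128 + 64 + 32 + 2 in binary powers of 2.
So 12^1762 ≡ 1486 · 57 · 961 · 461 · 877 · 144 ≡ 1743 (mod 1763).
Since 1743 ≠ 1, base 12 is a Fermat witness: 1763 is composite.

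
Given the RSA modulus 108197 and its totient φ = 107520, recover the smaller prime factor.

257

φ(n) = (p−1)(q−1) = n − (p+q) + 1, so p + q = 108197 − 107520 + 1 = 678.
p and q are the roots of t² − 678t + 108197 = 0.
Discriminant: 678² − 4·108197 = 459684 − 432788 = 26896; √26896 = 164.
q = (678 − 164)/2 = 257, p = (678 + 164)/2 = 421.
Check: 257 · 421 = 108197.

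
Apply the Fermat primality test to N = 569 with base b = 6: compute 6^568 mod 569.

1

6^1 ≡ 6 (mod 569)
6^2 ≡ 6^2 = 36 ≡ 36 (mod 569)
6^4 ≡ 36^2 = 1296 ≡ 158 (mod 569)
6^8 ≡ 158^2 = 24964 ≡ 497 (mod 569)
6^16 ≡ 497^2 = 247009 ≡ 63 (mod 569)
6^32 ≡ 63^2 = 3969 ≡ 555 (mod 569)
6^64 ≡ 555^2 = 308025 ≡ 196 (mod 569)
6^128 ≡ 196^2 = 38416 ≡ 293 (mod 569)
6^256 ≡ 293^2 = 85849 ≡ 499 (mod 569)
6^512 ≡ 499^2 = 249001 ≡ 348 (mod 569)
568 = 512 + 32 + 16 + 8 in binary powers of 2.
So 6^568 ≡ 348 · 555 · 63 · 497 ≡ 1 (mod 569).
Since the result is 1, base 6 gives no evidence that 569 is composite.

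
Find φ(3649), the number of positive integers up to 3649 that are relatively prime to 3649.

3520

Factor: 3649 = 41 · 89.
φ(3649) = (41−1) · (89−1) = 40 · 88 = 3520.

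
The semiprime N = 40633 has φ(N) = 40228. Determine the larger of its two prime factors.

227

φ(n) = (p−1)(q−1) = n − (p+q) + 1, so p + q = 40633 − 40228 + 1 = 406.
p and q are the roots of t² − 406t + 40633 = 0.
Discriminant: 406² − 4·40633 = 164836 − 162532 = 2304; √2304 = 48.
q = (406 − 48)/2 = 179, p = (406 + 48)/2 = 227.
Check: 179 · 227 = 40633.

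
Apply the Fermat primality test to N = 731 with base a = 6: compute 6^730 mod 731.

6^1 ≡ 6 (mod 731)
6^2 ≡ 6^2 = 36 ≡ 36 (mod 731)
6^4 ≡ 36^2 = 1296 ≡ 565 (mod 731)
6^8 ≡ 565^2 = 319225 ≡ 509 (mod 731)
6^16 ≡ 509^2 = 259081 ≡ 307 (mod 731)
6^32 ≡ 307^2 = 94249 ≡ 681 (mod 731)
6^64 ≡ 681^2 = 463761 ≡ 307 (mod 731)
6^128 ≡ 307^2 = 94249 ≡ 681 (mod 731)
6^256 ≡ 681^2 = 463761 ≡ 307 (mod 731)
6^512 ≡ 307^2 = 94249 ≡ 681 (mod 731)
730 = 512 + 128 + 64 + 16 + 8 + 2 in binary powers of 2.
So 6^730 ≡ 681 · 681 · 307 · 307 · 509 · 36 ≡ 49 (mod 731).
Since 49 ≠ 1, base 6 is a Fermat witness: 731 is composite.

49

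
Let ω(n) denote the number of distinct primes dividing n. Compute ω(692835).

692835 = 3 · 230945
230945 = 5 · 46189
46189 = 11 · 4199
4199 = 13 · 323
323 = 17 · 19
692835 = 3 · 5 · 11 · 13 · 17 · 19, which has 6 distinct prime factors.

6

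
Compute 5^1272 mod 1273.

600

5^1 ≡ 5 (mod 1273)
5^2 ≡ 5^2 = 25 ≡ 25 (mod 1273)
5^4 ≡ 25^2 = 625 ≡ 625 (mod 1273)
5^8 ≡ 625^2 = 390625 ≡ 1087 (mod 1273)
5^16 ≡ 1087^2 = 1181569 ≡ 225 (mod 1273)
5^32 ≡ 225^2 = 50625 ≡ 978 (mod 1273)
5^64 ≡ 978^2 = 956484 ≡ 461 (mod 1273)
5^128 ≡ 461^2 = 212521 ≡ 1203 (mod 1273)
5^256 ≡ 1203^2 = 1447209 ≡ 1081 (mod 1273)
5^512 ≡ 1081^2 = 1168561 ≡ 1220 (mod 1273)
5^1024 ≡ 1220^2 = 1488400 ≡ 263 (mod 1273)
1272 = 1024 + 128 + 64 + 32 + 16 + 8 in binary powers of 2.
So 5^1272 ≡ 263 · 1203 · 461 · 978 · 225 · 1087 ≡ 600 (mod 1273).
Since 600 ≠ 1, base 5 is a Fermat witness: 1273 is composite.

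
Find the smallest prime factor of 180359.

41

180359 is odd.
Digit sum 26, not divisible by 3.
Ends in 9: not divisible by 5.
7: 180359 = 7·25765 + 4
11: 180359 = 11·16396 + 3
13: 180359 = 13·13873 + 10
17: 180359 = 17·10609 + 6
19: 180359 = 19·9492 + 11
23: 180359 = 23·7841 + 16
29: 180359 = 29·6219 + 8
31: 180359 = 31·5818 + 1
37: 180359 = 37·4874 + 21
41: 180359 = 41·4399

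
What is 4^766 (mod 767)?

4^1 ≡ 4 (mod 767)
4^2 ≡ 4^2 = 16 ≡ 16 (mod 767)
4^4 ≡ 16^2 = 256 ≡ 256 (mod 767)
4^8 ≡ 256^2 = 65536 ≡ 341 (mod 767)
4^16 ≡ 341^2 = 116281 ≡ 464 (mod 767)
4^32 ≡ 464^2 = 215296 ≡ 536 (mod 767)
4^64 ≡ 536^2 = 287296 ≡ 438 (mod 767)
4^128 ≡ 438^2 = 191844 ≡ 94 (mod 767)
4^256 ≡ 94^2 = 8836 ≡ 399 (mod 767)
4^512 ≡ 399^2 = 159201 ≡ 432 (mod 767)
766 = 512 + 128 + 64 + 32 + 16 + 8 + 4 + 2 in binary powers of 2.
So 4^766 ≡ 432 · 94 · 438 · 536 · 464 · 341 · 256 · 16 ≡ 35 (mod 767).
Since 35 ≠ 1, base 4 is a Fermat witness: 767 is composite.

35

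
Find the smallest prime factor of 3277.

3277 is odd.
Digit sum 19, not divisible by 3.
Ends in 7: not divisible by 5.
7: 3277 = 7·468 + 1
11: 3277 = 11·297 + 10
13: 3277 = 13·252 + 1
17: 3277 = 17·192 + 13
19: 3277 = 19·172 + 9
23: 3277 = 23·142 + 11
29: 3277 = 29·113

29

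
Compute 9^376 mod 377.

9^1 ≡ 9 (mod 377)
9^2 ≡ 9^2 = 81 ≡ 81 (mod 377)
9^4 ≡ 81^2 = 6561 ≡ 152 (mod 377)
9^8 ≡ 152^2 = 23104 ≡ 107 (mod 377)
9^16 ≡ 107^2 = 11449 ≡ 139 (mod 377)
9^32 ≡ 139^2 = 19321 ≡ 94 (mod 377)
9^64 ≡ 94^2 = 8836 ≡ 165 (mod 377)
9^128 ≡ 165^2 = 27225 ≡ 81 (mod 377)
9^256 ≡ 81^2 = 6561 ≡ 152 (mod 377)
376 = 256 + 64 + 32 + 16 + 8 in binary powers of 2.
So 9^376 ≡ 152 · 165 · 94 · 139 · 107 ≡ 256 (mod 377).
Since 256 ≠ 1, base 9 is a Fermat witness: 377 is composite.

256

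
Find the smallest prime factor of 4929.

4929 is odd.
Digit sum 24, divisible by 3.

3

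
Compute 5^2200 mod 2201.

1989

5^1 ≡ 5 (mod 2201)
5^2 ≡ 5^2 = 25 ≡ 25 (mod 2201)
5^4 ≡ 25^2 = 625 ≡ 625 (mod 2201)
5^8 ≡ 625^2 = 390625 ≡ 1048 (mod 2201)
5^16 ≡ 1048^2 = 1098304 ≡ 5 (mod 2201)
5^32 ≡ 5^2 = 25 ≡ 25 (mod 2201)
5^64 ≡ 25^2 = 625 ≡ 625 (mod 2201)
5^128 ≡ 625^2 = 390625 ≡ 1048 (mod 2201)
5^256 ≡ 1048^2 = 1098304 ≡ 5 (mod 2201)
5^512 ≡ 5^2 = 25 ≡ 25 (mod 2201)
5^1024 ≡ 25^2 = 625 ≡ 625 (mod 2201)
5^2048 ≡ 625^2 = 390625 ≡ 1048 (mod 2201)
2200 = 2048 + 128 + 16 + 8 in binary powers of 2.
So 5^2200 ≡ 1048 · 1048 · 5 · 1048 ≡ 1989 (mod 2201).
Since 1989 ≠ 1, base 5 is a Fermat witness: 2201 is composite.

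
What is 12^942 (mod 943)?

12^1 ≡ 12 (mod 943)
12^2 ≡ 12^2 = 144 ≡ 144 (mod 943)
12^4 ≡ 144^2 = 20736 ≡ 933 (mod 943)
12^8 ≡ 933^2 = 870489 ≡ 100 (mod 943)
12^16 ≡ 100^2 = 10000 ≡ 570 (mod 943)
12^32 ≡ 570^2 = 324900 ≡ 508 (mod 943)
12^64 ≡ 508^2 = 258064 ≡ 625 (mod 943)
12^128 ≡ 625^2 = 390625 ≡ 223 (mod 943)
12^256 ≡ 223^2 = 49729 ≡ 693 (mod 943)
12^512 ≡ 693^2 = 480249 ≡ 262 (mod 943)
942 = 512 + 256 + 128 + 32 + 8 + 4 + 2 in binary powers of 2.
So 12^942 ≡ 262 · 693 · 223 · 508 · 100 · 933 · 144 ≡ 430 (mod 943).
Since 430 ≠ 1, base 12 is a Fermat witness: 943 is composite.

430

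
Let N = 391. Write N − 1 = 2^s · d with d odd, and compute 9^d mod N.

391 − 1 = 390 = 2^1 · 195, so d = 195.
9^1 ≡ 9 (mod 391)
9^2 ≡ 9^2 = 81 ≡ 81 (mod 391)
9^4 ≡ 81^2 = 6561 ≡ 305 (mod 391)
9^8 ≡ 305^2 = 93025 ≡ 358 (mod 391)
9^16 ≡ 358^2 = 128164 ≡ 307 (mod 391)
9^32 ≡ 307^2 = 94249 ≡ 18 (mod 391)
9^64 ≡ 18^2 = 324 ≡ 324 (mod 391)
9^128 ≡ 324^2 = 104976 ≡ 188 (mod 391)
195 = 128 + 64 + 2 + 1 in binary powers of 2.
So 9^195 ≡ 188 · 324 · 81 · 9 ≡ 151 (mod 391).
Squaring chain: 151; never reaches −1, so base 9 is a Miller–Rabin witness that 391 is composite.

151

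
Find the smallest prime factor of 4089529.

4089529 is odd.
Digit sum 37, not divisible by 3.
Ends in 9: not divisible by 5.
7: 4089529 = 7·584218 + 3
11: 4089529 = 11·371775 + 4
13: 4089529 = 13·314579 + 2
17: 4089529 = 17·240560 + 9
19: 4089529 = 19·215238 + 7
23: 4089529 = 23·177805 + 14
29: 4089529 = 29·141018 + 7
31: 4089529 = 31·131920 + 9
37: 4089529 = 37·110527 + 30
41: 4089529 = 41·99744 + 25
43: 4089529 = 43·95105 + 14
47: 4089529 = 47·87011 + 12
53: 4089529 = 53·77160 + 49
59: 4089529 = 59·69314 + 3
61: 4089529 = 61·67041 + 28
67: 4089529 = 67·61037 + 50
71: 4089529 = 71·57599

71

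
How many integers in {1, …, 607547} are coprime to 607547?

Factor: 607547 = 43 · 71 · 199.
φ(607547) = (43−1) · (71−1) · (199−1) = 42 · 70 · 198 = 582120.

582120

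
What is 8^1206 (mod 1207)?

8^1 ≡ 8 (mod 1207)
8^2 ≡ 8^2 = 64 ≡ 64 (mod 1207)
8^4 ≡ 64^2 = 4096 ≡ 475 (mod 1207)
8^8 ≡ 475^2 = 225625 ≡ 1123 (mod 1207)
8^16 ≡ 1123^2 = 1261129 ≡ 1021 (mod 1207)
8^32 ≡ 1021^2 = 1042441 ≡ 800 (mod 1207)
8^64 ≡ 800^2 = 640000 ≡ 290 (mod 1207)
8^128 ≡ 290^2 = 84100 ≡ 817 (mod 1207)
8^256 ≡ 817^2 = 667489 ≡ 18 (mod 1207)
8^512 ≡ 18^2 = 324 ≡ 324 (mod 1207)
8^1024 ≡ 324^2 = 104976 ≡ 1174 (mod 1207)
1206 = 1024 + 128 + 32 + 16 + 4 + 2 in binary powers of 2.
So 8^1206 ≡ 1174 · 817 · 800 · 1021 · 475 · 64 ≡ 1092 (mod 1207).
Since 1092 ≠ 1, base 8 is a Fermat witness: 1207 is composite.

1092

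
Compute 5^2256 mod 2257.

1839

5^1 ≡ 5 (mod 2257)
5^2 ≡ 5^2 = 25 ≡ 25 (mod 2257)
5^4 ≡ 25^2 = 625 ≡ 625 (mod 2257)
5^8 ≡ 625^2 = 390625 ≡ 164 (mod 2257)
5^16 ≡ 164^2 = 26896 ≡ 2069 (mod 2257)
5^32 ≡ 2069^2 = 4280761 ≡ 1489 (mod 2257)
5^64 ≡ 1489^2 = 2217121 ≡ 747 (mod 2257)
5^128 ≡ 747^2 = 558009 ≡ 530 (mod 2257)
5^256 ≡ 530^2 = 280900 ≡ 1032 (mod 2257)
5^512 ≡ 1032^2 = 1065024 ≡ 1977 (mod 2257)
5^1024 ≡ 1977^2 = 3908529 ≡ 1662 (mod 2257)
5^2048 ≡ 1662^2 = 2762244 ≡ 1933 (mod 2257)
2256 = 2048 + 128 + 64 + 16 in binary powers of 2.
So 5^2256 ≡ 1933 · 530 · 747 · 2069 ≡ 1839 (mod 2257).
Since 1839 ≠ 1, base 5 is a Fermat witness: 2257 is composite.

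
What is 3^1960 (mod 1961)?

1106

3^1 ≡ 3 (mod 1961)
3^2 ≡ 3^2 = 9 ≡ 9 (mod 1961)
3^4 ≡ 9^2 = 81 ≡ 81 (mod 1961)
3^8 ≡ 81^2 = 6561 ≡ 678 (mod 1961)
3^16 ≡ 678^2 = 459684 ≡ 810 (mod 1961)
3^32 ≡ 810^2 = 656100 ≡ 1126 (mod 1961)
3^64 ≡ 1126^2 = 1267876 ≡ 1070 (mod 1961)
3^128 ≡ 1070^2 = 1144900 ≡ 1637 (mod 1961)
3^256 ≡ 1637^2 = 2679769 ≡ 1043 (mod 1961)
3^512 ≡ 1043^2 = 1087849 ≡ 1455 (mod 1961)
3^1024 ≡ 1455^2 = 2117025 ≡ 1106 (mod 1961)
1960 = 1024 + 512 + 256 + 128 + 32 + 8 in binary powers of 2.
So 3^1960 ≡ 1106 · 1455 · 1043 · 1637 · 1126 · 678 ≡ 1106 (mod 1961).
Since 1106 ≠ 1, base 3 is a Fermat witness: 1961 is composite.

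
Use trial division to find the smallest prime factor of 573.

573 is odd.
Digit sum 15, divisible by 3.

3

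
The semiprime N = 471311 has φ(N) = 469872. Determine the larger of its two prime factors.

937

φ(n) = (p−1)(q−1) = n − (p+q) + 1, so p + q = 471311 − 469872 + 1 = 1440.
p and q are the roots of t² − 1440t + 471311 = 0.
Discriminant: 1440² − 4·471311 = 2073600 − 1885244 = 188356; √188356 = 434.
q = (1440 − 434)/2 = 503, p = (1440 + 434)/2 = 937.
Check: 503 · 937 = 471311.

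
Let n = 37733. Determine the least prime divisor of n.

97

37733 is odd.
Digit sum 23, not divisible by 3.
Ends in 3: not divisible by 5.
7: 37733 = 7·5390 + 3
11: 37733 = 11·3430 + 3
13: 37733 = 13·2902 + 7
17: 37733 = 17·2219 + 10
19: 37733 = 19·1985 + 18
23: 37733 = 23·1640 + 13
29: 37733 = 29·1301 + 4
31: 37733 = 31·1217 + 6
37: 37733 = 37·1019 + 30
41: 37733 = 41·920 + 13
43: 37733 = 43·877 + 22
47: 37733 = 47·802 + 39
53: 37733 = 53·711 + 50
59: 37733 = 59·639 + 32
61: 37733 = 61·618 + 35
67: 37733 = 67·563 + 12
71: 37733 = 71·531 + 32
73: 37733 = 73·516 + 65
79: 37733 = 79·477 + 50
83: 37733 = 83·454 + 51
89: 37733 = 89·423 + 86
97: 37733 = 97·389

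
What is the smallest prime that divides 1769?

1769 is odd.
Digit sum 23, not divisible by 3.
Ends in 9: not divisible by 5.
7: 1769 = 7·252 + 5
11: 1769 = 11·160 + 9
13: 1769 = 13·136 + 1
17: 1769 = 17·104 + 1
19: 1769 = 19·93 + 2
23: 1769 = 23·76 + 21
29: 1769 = 29·61

29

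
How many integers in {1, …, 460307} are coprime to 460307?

Factor: 460307 = 41 · 103 · 109.
φ(460307) = (41−1) · (103−1) · (109−1) = 40 · 102 · 108 = 440640.

440640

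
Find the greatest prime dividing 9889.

31

9889 = 11 · 899
899 = 29 · 31
31 is prime.
So 9889 = 11 · 29 · 31; the largest prime factor is 31.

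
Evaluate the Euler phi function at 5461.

5292

Factor: 5461 = 43 · 127.
φ(5461) = (43−1) · (127−1) = 42 · 126 = 5292.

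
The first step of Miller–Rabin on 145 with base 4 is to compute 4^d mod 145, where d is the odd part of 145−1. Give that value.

129

145 − 1 = 144 = 2^4 · 9, so d = 9.
4^1 ≡ 4 (mod 145)
4^2 ≡ 4^2 = 16 ≡ 16 (mod 145)
4^4 ≡ 16^2 = 256 ≡ 111 (mod 145)
4^8 ≡ 111^2 = 12321 ≡ 141 (mod 145)
9 = 8 + 1 in binary powers of 2.
So 4^9 ≡ 141 · 4 ≡ 129 (mod 145).
Squaring chain: 129 → 111 → 141 → 16; never reaches −1, so base 4 is a Miller–Rabin witness that 145 is composite.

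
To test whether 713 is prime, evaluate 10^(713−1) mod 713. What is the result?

10^1 ≡ 10 (mod 713)
10^2 ≡ 10^2 = 100 ≡ 100 (mod 713)
10^4 ≡ 100^2 = 10000 ≡ 18 (mod 713)
10^8 ≡ 18^2 = 324 ≡ 324 (mod 713)
10^16 ≡ 324^2 = 104976 ≡ 165 (mod 713)
10^32 ≡ 165^2 = 27225 ≡ 131 (mod 713)
10^64 ≡ 131^2 = 17161 ≡ 49 (mod 713)
10^128 ≡ 49^2 = 2401 ≡ 262 (mod 713)
10^256 ≡ 262^2 = 68644 ≡ 196 (mod 713)
10^512 ≡ 196^2 = 38416 ≡ 627 (mod 713)
712 = 512 + 128 + 64 + 8 in binary powers of 2.
So 10^712 ≡ 627 · 262 · 49 · 324 ≡ 485 (mod 713).
Since 485 ≠ 1, base 10 is a Fermat witness: 713 is composite.

485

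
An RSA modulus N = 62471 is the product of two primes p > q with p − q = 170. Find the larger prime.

Since p = q + 170, we have 62471 = q(q + 170), so q² + 170q − 62471 = 0.
Discriminant: 170² + 4·62471 = 28900 + 249884 = 278784; √278784 = 528.
q = (−170 + 528)/2 = 179, and p = q + 170 = 349.
Check: 179 · 349 = 62471.

349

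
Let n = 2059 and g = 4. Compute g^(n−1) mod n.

1161

4^1 ≡ 4 (mod 2059)
4^2 ≡ 4^2 = 16 ≡ 16 (mod 2059)
4^4 ≡ 16^2 = 256 ≡ 256 (mod 2059)
4^8 ≡ 256^2 = 65536 ≡ 1707 (mod 2059)
4^16 ≡ 1707^2 = 2913849 ≡ 364 (mod 2059)
4^32 ≡ 364^2 = 132496 ≡ 720 (mod 2059)
4^64 ≡ 720^2 = 518400 ≡ 1591 (mod 2059)
4^128 ≡ 1591^2 = 2531281 ≡ 770 (mod 2059)
4^256 ≡ 770^2 = 592900 ≡ 1967 (mod 2059)
4^512 ≡ 1967^2 = 3869089 ≡ 228 (mod 2059)
4^1024 ≡ 228^2 = 51984 ≡ 509 (mod 2059)
4^2048 ≡ 509^2 = 259081 ≡ 1706 (mod 2059)
2058 = 2048 + 8 + 2 in binary powers of 2.
So 4^2058 ≡ 1706 · 1707 · 16 ≡ 1161 (mod 2059).
Since 1161 ≠ 1, base 4 is a Fermat witness: 2059 is composite.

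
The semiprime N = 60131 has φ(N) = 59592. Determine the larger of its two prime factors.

φ(n) = (p−1)(q−1) = n − (p+q) + 1, so p + q = 60131 − 59592 + 1 = 540.
p and q are the roots of t² − 540t + 60131 = 0.
Discriminant: 540² − 4·60131 = 291600 − 240524 = 51076; √51076 = 226.
q = (540 − 226)/2 = 157, p = (540 + 226)/2 = 383.
Check: 157 · 383 = 60131.

383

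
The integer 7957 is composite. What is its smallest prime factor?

7957 is odd.
Digit sum 28, not divisible by 3.
Ends in 7: not divisible by 5.
7: 7957 = 7·1136 + 5
11: 7957 = 11·723 + 4
13: 7957 = 13·612 + 1
17: 7957 = 17·468 + 1
19: 7957 = 19·418 + 15
23: 7957 = 23·345 + 22
29: 7957 = 29·274 + 11
31: 7957 = 31·256 + 21
37: 7957 = 37·215 + 2
41: 7957 = 41·194 + 3
43: 7957 = 43·185 + 2
47: 7957 = 47·169 + 14
53: 7957 = 53·150 + 7
59: 7957 = 59·134 + 51
61: 7957 = 61·130 + 27
67: 7957 = 67·118 + 51
71: 7957 = 71·112 + 5
73: 7957 = 73·109

73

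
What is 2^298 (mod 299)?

2^1 ≡ 2 (mod 299)
2^2 ≡ 2^2 = 4 ≡ 4 (mod 299)
2^4 ≡ 4^2 = 16 ≡ 16 (mod 299)
2^8 ≡ 16^2 = 256 ≡ 256 (mod 299)
2^16 ≡ 256^2 = 65536 ≡ 55 (mod 299)
2^32 ≡ 55^2 = 3025 ≡ 35 (mod 299)
2^64 ≡ 35^2 = 1225 ≡ 29 (mod 299)
2^128 ≡ 29^2 = 841 ≡ 243 (mod 299)
2^256 ≡ 243^2 = 59049 ≡ 146 (mod 299)
298 = 256 + 32 + 8 + 2 in binary powers of 2.
So 2^298 ≡ 146 · 35 · 256 · 4 ≡ 140 (mod 299).
Since 140 ≠ 1, base 2 is a Fermat witness: 299 is composite.

140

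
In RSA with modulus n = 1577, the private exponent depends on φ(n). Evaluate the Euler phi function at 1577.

1476

Factor: 1577 = 19 · 83.
φ(1577) = (19−1) · (83−1) = 18 · 82 = 1476.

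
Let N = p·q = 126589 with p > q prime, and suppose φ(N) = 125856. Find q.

277

φ(n) = (p−1)(q−1) = n − (p+q) + 1, so p + q = 126589 − 125856 + 1 = 734.
p and q are the roots of t² − 734t + 126589 = 0.
Discriminant: 734² − 4·126589 = 538756 − 506356 = 32400; √32400 = 180.
q = (734 − 180)/2 = 277, p = (734 + 180)/2 = 457.
Check: 277 · 457 = 126589.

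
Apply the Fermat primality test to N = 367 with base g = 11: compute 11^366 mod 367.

11^1 ≡ 11 (mod 367)
11^2 ≡ 11^2 = 121 ≡ 121 (mod 367)
11^4 ≡ 121^2 = 14641 ≡ 328 (mod 367)
11^8 ≡ 328^2 = 107584 ≡ 53 (mod 367)
11^16 ≡ 53^2 = 2809 ≡ 240 (mod 367)
11^32 ≡ 240^2 = 57600 ≡ 348 (mod 367)
11^64 ≡ 348^2 = 121104 ≡ 361 (mod 367)
11^128 ≡ 361^2 = 130321 ≡ 36 (mod 367)
11^256 ≡ 36^2 = 1296 ≡ 195 (mod 367)
366 = 256 + 64 + 32 + 8 + 4 + 2 in binary powers of 2.
So 11^366 ≡ 195 · 361 · 348 · 53 · 328 · 121 ≡ 1 (mod 367).
Since the result is 1, base 11 gives no evidence that 367 is composite.

1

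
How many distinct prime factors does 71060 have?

71060 = 2^2 · 17765
17765 = 5 · 3553
3553 = 11 · 323
323 = 17 · 19
71060 = 2^2 · 5 · 11 · 17 · 19, which has 5 distinct prime factors.

5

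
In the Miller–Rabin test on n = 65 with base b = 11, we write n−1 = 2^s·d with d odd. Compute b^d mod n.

65 − 1 = 64 = 2^6 · 1, so d = 1.
11^1 ≡ 11 (mod 65)
1 = 1 in binary powers of 2.
So 11^1 ≡ 11 ≡ 11 (mod 65).
Squaring chain: 11 → 56 → 16 → 61 → 16 → 61; never reaches −1, so base 11 is a Miller–Rabin witness that 65 is composite.

11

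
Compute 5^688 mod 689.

365

5^1 ≡ 5 (mod 689)
5^2 ≡ 5^2 = 25 ≡ 25 (mod 689)
5^4 ≡ 25^2 = 625 ≡ 625 (mod 689)
5^8 ≡ 625^2 = 390625 ≡ 651 (mod 689)
5^16 ≡ 651^2 = 423801 ≡ 66 (mod 689)
5^32 ≡ 66^2 = 4356 ≡ 222 (mod 689)
5^64 ≡ 222^2 = 49284 ≡ 365 (mod 689)
5^128 ≡ 365^2 = 133225 ≡ 248 (mod 689)
5^256 ≡ 248^2 = 61504 ≡ 183 (mod 689)
5^512 ≡ 183^2 = 33489 ≡ 417 (mod 689)
688 = 512 + 128 + 32 + 16 in binary powers of 2.
So 5^688 ≡ 417 · 248 · 222 · 66 ≡ 365 (mod 689).
Since 365 ≠ 1, base 5 is a Fermat witness: 689 is composite.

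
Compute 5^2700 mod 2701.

5^1 ≡ 5 (mod 2701)
5^2 ≡ 5^2 = 25 ≡ 25 (mod 2701)
5^4 ≡ 25^2 = 625 ≡ 625 (mod 2701)
5^8 ≡ 625^2 = 390625 ≡ 1681 (mod 2701)
5^16 ≡ 1681^2 = 2825761 ≡ 515 (mod 2701)
5^32 ≡ 515^2 = 265225 ≡ 527 (mod 2701)
5^64 ≡ 527^2 = 277729 ≡ 2227 (mod 2701)
5^128 ≡ 2227^2 = 4959529 ≡ 493 (mod 2701)
5^256 ≡ 493^2 = 243049 ≡ 2660 (mod 2701)
5^512 ≡ 2660^2 = 7075600 ≡ 1681 (mod 2701)
5^1024 ≡ 1681^2 = 2825761 ≡ 515 (mod 2701)
5^2048 ≡ 515^2 = 265225 ≡ 527 (mod 2701)
2700 = 2048 + 512 + 128 + 8 + 4 in binary powers of 2.
So 5^2700 ≡ 527 · 1681 · 493 · 1681 · 625 ≡ 2554 (mod 2701).
Since 2554 ≠ 1, base 5 is a Fermat witness: 2701 is composite.

2554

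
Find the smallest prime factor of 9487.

53

9487 is odd.
Digit sum 28, not divisible by 3.
Ends in 7: not divisible by 5.
7: 9487 = 7·1355 + 2
11: 9487 = 11·862 + 5
13: 9487 = 13·729 + 10
17: 9487 = 17·558 + 1
19: 9487 = 19·499 + 6
23: 9487 = 23·412 + 11
29: 9487 = 29·327 + 4
31: 9487 = 31·306 + 1
37: 9487 = 37·256 + 15
41: 9487 = 41·231 + 16
43: 9487 = 43·220 + 27
47: 9487 = 47·201 + 40
53: 9487 = 53·179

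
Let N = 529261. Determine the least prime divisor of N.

17

529261 is odd.
Digit sum 25, not divisible by 3.
Ends in 1: not divisible by 5.
7: 529261 = 7·75608 + 5
11: 529261 = 11·48114 + 7
13: 529261 = 13·40712 + 5
17: 529261 = 17·31133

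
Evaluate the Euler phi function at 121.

Factor: 121 = 11^2.
φ(121) = 11^1·(11−1) = 110.

110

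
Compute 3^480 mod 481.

417

3^1 ≡ 3 (mod 481)
3^2 ≡ 3^2 = 9 ≡ 9 (mod 481)
3^4 ≡ 9^2 = 81 ≡ 81 (mod 481)
3^8 ≡ 81^2 = 6561 ≡ 308 (mod 481)
3^16 ≡ 308^2 = 94864 ≡ 107 (mod 481)
3^32 ≡ 107^2 = 11449 ≡ 386 (mod 481)
3^64 ≡ 386^2 = 148996 ≡ 367 (mod 481)
3^128 ≡ 367^2 = 134689 ≡ 9 (mod 481)
3^256 ≡ 9^2 = 81 ≡ 81 (mod 481)
480 = 256 + 128 + 64 + 32 in binary powers of 2.
So 3^480 ≡ 81 · 9 · 367 · 386 ≡ 417 (mod 481).
Since 417 ≠ 1, base 3 is a Fermat witness: 481 is composite.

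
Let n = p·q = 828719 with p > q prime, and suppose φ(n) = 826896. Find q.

857

φ(n) = (p−1)(q−1) = n − (p+q) + 1, so p + q = 828719 − 826896 + 1 = 1824.
p and q are the roots of t² − 1824t + 828719 = 0.
Discriminant: 1824² − 4·828719 = 3326976 − 3314876 = 12100; √12100 = 110.
q = (1824 − 110)/2 = 857, p = (1824 + 110)/2 = 967.
Check: 857 · 967 = 828719.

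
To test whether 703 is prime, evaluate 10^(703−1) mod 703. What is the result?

10^1 ≡ 10 (mod 703)
10^2 ≡ 10^2 = 100 ≡ 100 (mod 703)
10^4 ≡ 100^2 = 10000 ≡ 158 (mod 703)
10^8 ≡ 158^2 = 24964 ≡ 359 (mod 703)
10^16 ≡ 359^2 = 128881 ≡ 232 (mod 703)
10^32 ≡ 232^2 = 53824 ≡ 396 (mod 703)
10^64 ≡ 396^2 = 156816 ≡ 47 (mod 703)
10^128 ≡ 47^2 = 2209 ≡ 100 (mod 703)
10^256 ≡ 100^2 = 10000 ≡ 158 (mod 703)
10^512 ≡ 158^2 = 24964 ≡ 359 (mod 703)
702 = 512 + 128 + 32 + 16 + 8 + 4 + 2 in binary powers of 2.
So 10^702 ≡ 359 · 100 · 396 · 232 · 359 · 158 · 100 ≡ 1 (mod 703).
Since the result is 1, base 10 gives no evidence that 703 is composite.

1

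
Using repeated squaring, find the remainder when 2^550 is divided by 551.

2^1 ≡ 2 (mod 551)
2^2 ≡ 2^2 = 4 ≡ 4 (mod 551)
2^4 ≡ 4^2 = 16 ≡ 16 (mod 551)
2^8 ≡ 16^2 = 256 ≡ 256 (mod 551)
2^16 ≡ 256^2 = 65536 ≡ 518 (mod 551)
2^32 ≡ 518^2 = 268324 ≡ 538 (mod 551)
2^64 ≡ 538^2 = 289444 ≡ 169 (mod 551)
2^128 ≡ 169^2 = 28561 ≡ 460 (mod 551)
2^256 ≡ 460^2 = 211600 ≡ 16 (mod 551)
2^512 ≡ 16^2 = 256 ≡ 256 (mod 551)
550 = 512 + 32 + 4 + 2 in binary powers of 2.
So 2^550 ≡ 256 · 538 · 16 · 4 ≡ 245 (mod 551).
Since 245 ≠ 1, base 2 is a Fermat witness: 551 is composite.

245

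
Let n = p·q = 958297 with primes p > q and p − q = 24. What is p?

991

Since p = q + 24, we have 958297 = q(q + 24), so q² + 24q − 958297 = 0.
Discriminant: 24² + 4·958297 = 576 + 3833188 = 3833764; √3833764 = 1958.
q = (−24 + 1958)/2 = 967, and p = q + 24 = 991.
Check: 967 · 991 = 958297.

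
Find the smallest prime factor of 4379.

29

4379 is odd.
Digit sum 23, not divisible by 3.
Ends in 9: not divisible by 5.
7: 4379 = 7·625 + 4
11: 4379 = 11·398 + 1
13: 4379 = 13·336 + 11
17: 4379 = 17·257 + 10
19: 4379 = 19·230 + 9
23: 4379 = 23·190 + 9
29: 4379 = 29·151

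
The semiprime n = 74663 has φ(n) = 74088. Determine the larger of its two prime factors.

φ(n) = (p−1)(q−1) = n − (p+q) + 1, so p + q = 74663 − 74088 + 1 = 576.
p and q are the roots of t² − 576t + 74663 = 0.
Discriminant: 576² − 4·74663 = 331776 − 298652 = 33124; √33124 = 182.
q = (576 − 182)/2 = 197, p = (576 + 182)/2 = 379.
Check: 197 · 379 = 74663.

379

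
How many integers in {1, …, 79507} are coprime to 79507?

Factor: 79507 = 43^3.
φ(79507) = 43^2·(43−1) = 77658.

77658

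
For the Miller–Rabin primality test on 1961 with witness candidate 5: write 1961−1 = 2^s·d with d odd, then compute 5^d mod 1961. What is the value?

775

1961 − 1 = 1960 = 2^3 · 245, so d = 245.
5^1 ≡ 5 (mod 1961)
5^2 ≡ 5^2 = 25 ≡ 25 (mod 1961)
5^4 ≡ 25^2 = 625 ≡ 625 (mod 1961)
5^8 ≡ 625^2 = 390625 ≡ 386 (mod 1961)
5^16 ≡ 386^2 = 148996 ≡ 1921 (mod 1961)
5^32 ≡ 1921^2 = 3690241 ≡ 1600 (mod 1961)
5^64 ≡ 1600^2 = 2560000 ≡ 895 (mod 1961)
5^128 ≡ 895^2 = 801025 ≡ 937 (mod 1961)
245 = 128 + 64 + 32 + 16 + 4 + 1 in binary powers of 2.
So 5^245 ≡ 937 · 895 · 1600 · 1921 · 625 · 5 ≡ 775 (mod 1961).
Squaring chain: 775 → 559 → 682; never reaches −1, so base 5 is a Miller–Rabin witness that 1961 is composite.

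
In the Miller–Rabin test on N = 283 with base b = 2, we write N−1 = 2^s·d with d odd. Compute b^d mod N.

282

283 − 1 = 282 = 2^1 · 141, so d = 141.
2^1 ≡ 2 (mod 283)
2^2 ≡ 2^2 = 4 ≡ 4 (mod 283)
2^4 ≡ 4^2 = 16 ≡ 16 (mod 283)
2^8 ≡ 16^2 = 256 ≡ 256 (mod 283)
2^16 ≡ 256^2 = 65536 ≡ 163 (mod 283)
2^32 ≡ 163^2 = 26569 ≡ 250 (mod 283)
2^64 ≡ 250^2 = 62500 ≡ 240 (mod 283)
2^128 ≡ 240^2 = 57600 ≡ 151 (mod 283)
141 = 128 + 8 + 4 + 1 in binary powers of 2.
So 2^141 ≡ 151 · 256 · 16 · 2 ≡ 282 (mod 283).
Since 2^d ≡ 282 (mod 283), base 2 does not prove 283 composite.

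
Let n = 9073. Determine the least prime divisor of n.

43

9073 is odd.
Digit sum 19, not divisible by 3.
Ends in 3: not divisible by 5.
7: 9073 = 7·1296 + 1
11: 9073 = 11·824 + 9
13: 9073 = 13·697 + 12
17: 9073 = 17·533 + 12
19: 9073 = 19·477 + 10
23: 9073 = 23·394 + 11
29: 9073 = 29·312 + 25
31: 9073 = 31·292 + 21
37: 9073 = 37·245 + 8
41: 9073 = 41·221 + 12
43: 9073 = 43·211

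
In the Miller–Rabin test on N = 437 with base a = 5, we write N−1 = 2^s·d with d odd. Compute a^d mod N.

437 − 1 = 436 = 2^2 · 109, so d = 109.
5^1 ≡ 5 (mod 437)
5^2 ≡ 5^2 = 25 ≡ 25 (mod 437)
5^4 ≡ 25^2 = 625 ≡ 188 (mod 437)
5^8 ≡ 188^2 = 35344 ≡ 384 (mod 437)
5^16 ≡ 384^2 = 147456 ≡ 187 (mod 437)
5^32 ≡ 187^2 = 34969 ≡ 9 (mod 437)
5^64 ≡ 9^2 = 81 ≡ 81 (mod 437)
109 = 64 + 32 + 8 + 4 + 1 in binary powers of 2.
So 5^109 ≡ 81 · 9 · 384 · 188 · 5 ≡ 290 (mod 437).
Squaring chain: 290 → 196; never reaches −1, so base 5 is a Miller–Rabin witness that 437 is composite.

290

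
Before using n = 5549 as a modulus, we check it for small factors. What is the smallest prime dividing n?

31

5549 is odd.
Digit sum 23, not divisible by 3.
Ends in 9: not divisible by 5.
7: 5549 = 7·792 + 5
11: 5549 = 11·504 + 5
13: 5549 = 13·426 + 11
17: 5549 = 17·326 + 7
19: 5549 = 19·292 + 1
23: 5549 = 23·241 + 6
29: 5549 = 29·191 + 10
31: 5549 = 31·179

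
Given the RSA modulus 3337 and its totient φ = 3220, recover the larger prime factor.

71

φ(n) = (p−1)(q−1) = n − (p+q) + 1, so p + q = 3337 − 3220 + 1 = 118.
p and q are the roots of t² − 118t + 3337 = 0.
Discriminant: 118² − 4·3337 = 13924 − 13348 = 576; √576 = 24.
q = (118 − 24)/2 = 47, p = (118 + 24)/2 = 71.
Check: 47 · 71 = 3337.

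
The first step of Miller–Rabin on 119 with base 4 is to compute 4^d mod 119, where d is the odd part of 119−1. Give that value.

119 − 1 = 118 = 2^1 · 59, so d = 59.
4^1 ≡ 4 (mod 119)
4^2 ≡ 4^2 = 16 ≡ 16 (mod 119)
4^4 ≡ 16^2 = 256 ≡ 18 (mod 119)
4^8 ≡ 18^2 = 324 ≡ 86 (mod 119)
4^16 ≡ 86^2 = 7396 ≡ 18 (mod 119)
4^32 ≡ 18^2 = 324 ≡ 86 (mod 119)
59 = 32 + 16 + 8 + 2 + 1 in binary powers of 2.
So 4^59 ≡ 86 · 18 · 86 · 16 · 4 ≡ 30 (mod 119).
Squaring chain: 30; never reaches −1, so base 4 is a Miller–Rabin witness that 119 is composite.

30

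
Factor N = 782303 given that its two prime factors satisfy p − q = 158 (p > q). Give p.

967

Since p = q + 158, we have 782303 = q(q + 158), so q² + 158q − 782303 = 0.
Discriminant: 158² + 4·782303 = 24964 + 3129212 = 3154176; √3154176 = 1776.
q = (−158 + 1776)/2 = 809, and p = q + 158 = 967.
Check: 809 · 967 = 782303.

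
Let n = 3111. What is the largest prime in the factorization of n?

61

3111 = 3 · 1037
1037 = 17 · 61
61 is prime.
So 3111 = 3 · 17 · 61; the largest prime factor is 61.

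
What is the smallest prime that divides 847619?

23

847619 is odd.
Digit sum 35, not divisible by 3.
Ends in 9: not divisible by 5.
7: 847619 = 7·121088 + 3
11: 847619 = 11·77056 + 3
13: 847619 = 13·65201 + 6
17: 847619 = 17·49859 + 16
19: 847619 = 19·44611 + 10
23: 847619 = 23·36853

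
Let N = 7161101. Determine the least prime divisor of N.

41

7161101 is odd.
Digit sum 17, not divisible by 3.
Ends in 1: not divisible by 5.
7: 7161101 = 7·1023014 + 3
11: 7161101 = 11·651009 + 2
13: 7161101 = 13·550853 + 12
17: 7161101 = 17·421241 + 4
19: 7161101 = 19·376900 + 1
23: 7161101 = 23·311352 + 5
29: 7161101 = 29·246934 + 15
31: 7161101 = 31·231003 + 8
37: 7161101 = 37·193543 + 10
41: 7161101 = 41·174661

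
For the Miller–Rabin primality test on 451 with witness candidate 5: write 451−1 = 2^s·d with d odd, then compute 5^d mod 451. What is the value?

451 − 1 = 450 = 2^1 · 225, so d = 225.
5^1 ≡ 5 (mod 451)
5^2 ≡ 5^2 = 25 ≡ 25 (mod 451)
5^4 ≡ 25^2 = 625 ≡ 174 (mod 451)
5^8 ≡ 174^2 = 30276 ≡ 59 (mod 451)
5^16 ≡ 59^2 = 3481 ≡ 324 (mod 451)
5^32 ≡ 324^2 = 104976 ≡ 344 (mod 451)
5^64 ≡ 344^2 = 118336 ≡ 174 (mod 451)
5^128 ≡ 174^2 = 30276 ≡ 59 (mod 451)
225 = 128 + 64 + 32 + 1 in binary powers of 2.
So 5^225 ≡ 59 · 174 · 344 · 5 ≡ 419 (mod 451).
Squaring chain: 419; never reaches −1, so base 5 is a Miller–Rabin witness that 451 is composite.

419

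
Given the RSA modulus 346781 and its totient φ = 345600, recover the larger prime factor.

φ(n) = (p−1)(q−1) = n − (p+q) + 1, so p + q = 346781 − 345600 + 1 = 1182.
p and q are the roots of t² − 1182t + 346781 = 0.
Discriminant: 1182² − 4·346781 = 1397124 − 1387124 = 10000; √10000 = 100.
q = (1182 − 100)/2 = 541, p = (1182 + 100)/2 = 641.
Check: 541 · 641 = 346781.

641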